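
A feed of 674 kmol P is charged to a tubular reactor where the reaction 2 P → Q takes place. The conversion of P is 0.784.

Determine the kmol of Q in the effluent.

264 kmol

P reacted = 0.784 × 674 = 528.4 kmol; ν_P = −2, so ξ = 528.4/2 = 264.2 kmol.
Outlet amounts (n = n₀ + ν ξ):
  P: 674 − 2(264.2) = 145.6
  Q: 0 + 1(264.2) = 264.2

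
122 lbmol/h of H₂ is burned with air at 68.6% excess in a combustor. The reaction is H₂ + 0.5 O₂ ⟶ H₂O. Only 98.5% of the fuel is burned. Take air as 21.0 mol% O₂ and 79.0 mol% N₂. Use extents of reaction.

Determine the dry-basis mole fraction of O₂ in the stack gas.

Stoichiometric O₂ = 0.5 × 122 = 61 lbmol/h; O₂ fed = 61 × 1.686 = 102.8 lbmol/h.
N₂ fed = 102.8 × 79/21 = 386.9 lbmol/h.
Fuel reacted = 0.985 × 122 → ξ = 120.2 lbmol/h.
Outlet (n = n₀ + ν ξ):
  H₂: 122 − 1(120.2) = 1.83
  O₂: 102.8 − 0.5(120.2) = 42.76
  N₂: 386.9 (inert)
  H₂O: 0 + 1(120.2) = 120.2
Dry total = 431.5 lbmol/h; y_O₂ (dry) = 42.76 / 431.5 = 0.0991.

0.0991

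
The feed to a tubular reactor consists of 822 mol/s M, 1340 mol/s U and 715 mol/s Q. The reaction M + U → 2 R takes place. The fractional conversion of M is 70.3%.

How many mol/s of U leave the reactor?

762 mol/s

M reacted = 0.703 × 822 = 577.9 mol/s; ν_M = −1, so ξ = 577.9/1 = 577.9 mol/s.
Outlet amounts (n = n₀ + ν ξ):
  M: 822 − 1(577.9) = 244.1
  U: 1340 − 1(577.9) = 762.1
  R: 0 + 2(577.9) = 1156
  Q: 715 (inert)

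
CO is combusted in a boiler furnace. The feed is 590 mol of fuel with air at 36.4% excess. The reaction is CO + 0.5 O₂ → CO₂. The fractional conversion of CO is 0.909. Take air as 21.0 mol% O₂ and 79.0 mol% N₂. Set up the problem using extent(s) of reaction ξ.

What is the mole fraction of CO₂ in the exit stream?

Stoichiometric O₂ = 0.5 × 590 = 295 mol; O₂ fed = 295 × 1.364 = 402.4 mol.
N₂ fed = 402.4 × 79/21 = 1514 mol.
Fuel reacted = 0.909 × 590 → ξ = 536.3 mol.
Outlet (n = n₀ + ν ξ):
  CO: 590 − 1(536.3) = 53.69
  O₂: 402.4 − 0.5(536.3) = 134.2
  N₂: 1514 (inert)
  CO₂: 0 + 1(536.3) = 536.3
Total out = 2238 mol; y_CO₂ = 536.3 / 2238 = 0.2396.

0.24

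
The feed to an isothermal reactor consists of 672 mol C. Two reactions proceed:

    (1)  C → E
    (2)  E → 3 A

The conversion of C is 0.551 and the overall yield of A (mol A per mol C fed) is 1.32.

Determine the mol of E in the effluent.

Conversion of C: C consumed = 1ξ₁ = 0.551 × 672 → ξ₁ = 370.3 mol.
Yield of A: 3ξ₂ / 672 = 1.32 → ξ₂ = 295.7 mol.
Outlet amounts (n = n₀ + Σ ν·ξ):
  C: 672 − 1(370.3) = 301.7
  E: 0 + 1(370.3) − 1(295.7) = 74.59
  A: 0 + 3(295.7) = 887

74.6 mol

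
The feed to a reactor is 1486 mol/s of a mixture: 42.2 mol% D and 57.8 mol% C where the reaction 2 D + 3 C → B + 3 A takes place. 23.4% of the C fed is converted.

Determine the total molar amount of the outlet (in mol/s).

C reacted = 0.234 × 858.9 = 201 mol/s; ν_C = −3, so ξ = 201/3 = 66.99 mol/s.
Outlet amounts (n = n₀ + ν ξ):
  D: 627.1 − 2(66.99) = 493.1
  C: 858.9 − 3(66.99) = 657.9
  B: 0 + 1(66.99) = 66.99
  A: 0 + 3(66.99) = 201
Total out = 493.1 + 657.9 + 66.99 + 201 = 1419 mol/s.

1420 mol/s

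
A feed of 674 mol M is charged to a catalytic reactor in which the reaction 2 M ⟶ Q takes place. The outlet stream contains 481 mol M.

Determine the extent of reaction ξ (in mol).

For M: n = n₀ − 2ξ → 481 = 674 − 2ξ, giving ξ = 96.5 mol.
Outlet amounts (n = n₀ + ν ξ):
  M: 674 − 2(96.5) = 481
  Q: 0 + 1(96.5) = 96.5

ξ = 96.5 mol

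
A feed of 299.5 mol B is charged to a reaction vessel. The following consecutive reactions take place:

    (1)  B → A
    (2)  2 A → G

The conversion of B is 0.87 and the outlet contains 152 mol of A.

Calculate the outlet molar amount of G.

Conversion of B: B consumed = 1ξ₁ = 0.87 × 299.5 → ξ₁ = 260.6 mol.
A balance: n_A = 0 + 1ξ₁ − 2ξ₂ = 152 → ξ₂ = (1·260.6 − 152)/2 = 54.28 mol.
Outlet amounts (n = n₀ + Σ ν·ξ):
  B: 299.5 − 1(260.6) = 38.94
  A: 0 + 1(260.6) − 2(54.28) = 152
  G: 0 + 1(54.28) = 54.28

54.3 mol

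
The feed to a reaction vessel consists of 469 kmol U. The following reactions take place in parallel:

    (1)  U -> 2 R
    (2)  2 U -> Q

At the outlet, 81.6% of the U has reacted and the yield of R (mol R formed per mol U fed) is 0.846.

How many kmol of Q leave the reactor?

Yield of R: 2ξ₁ / 469 = 0.846 → ξ₁ = 198.4 kmol.
Conversion of U: 1ξ₁ + 2ξ₂ = 0.816 × 469 = 382.7 → ξ₂ = 92.16 kmol.
Outlet amounts (n = n₀ + Σ ν·ξ):
  U: 469 − 1(198.4) − 2(92.16) = 86.3
  R: 0 + 2(198.4) = 396.8
  Q: 0 + 1(92.16) = 92.16

92.2 kmol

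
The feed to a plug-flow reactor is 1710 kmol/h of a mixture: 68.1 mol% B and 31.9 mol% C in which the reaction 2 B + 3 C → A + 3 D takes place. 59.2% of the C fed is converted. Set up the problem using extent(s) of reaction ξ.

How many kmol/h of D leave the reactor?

C reacted = 0.592 × 545.5 = 322.9 kmol/h; ν_C = −3, so ξ = 322.9/3 = 107.6 kmol/h.
Outlet amounts (n = n₀ + ν ξ):
  B: 1165 − 2(107.6) = 949.2
  C: 545.5 − 3(107.6) = 222.6
  A: 0 + 1(107.6) = 107.6
  D: 0 + 3(107.6) = 322.9

323 kmol/h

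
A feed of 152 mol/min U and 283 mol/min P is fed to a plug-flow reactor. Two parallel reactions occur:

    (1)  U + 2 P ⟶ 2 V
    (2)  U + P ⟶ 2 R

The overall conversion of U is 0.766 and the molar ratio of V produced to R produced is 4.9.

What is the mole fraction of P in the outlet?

Conversion of U: U consumed = 0.766 × 152 = 116.4 mol/min = 1ξ₁ + 1ξ₂.
Selectivity: 2ξ₁ / (2ξ₂) = 4.9 → ξ₁ = 4.9 ξ₂.
Substitute: (1·4.9 + 1) ξ₂ = 116.4 → ξ₂ = 19.73 mol/min, ξ₁ = 96.7 mol/min.
Outlet amounts (n = n₀ + Σ ν·ξ):
  U: 152 − 1(96.7) − 1(19.73) = 35.57
  P: 283 − 2(96.7) − 1(19.73) = 69.87
  V: 0 + 2(96.7) = 193.4
  R: 0 + 2(19.73) = 39.47
Total out = 338.3 mol/min; y_P = 69.87 / 338.3 = 0.2065.

0.207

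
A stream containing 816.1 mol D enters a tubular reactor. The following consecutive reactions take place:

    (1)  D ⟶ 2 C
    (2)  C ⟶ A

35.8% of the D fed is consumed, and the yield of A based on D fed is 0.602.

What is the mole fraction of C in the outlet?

Conversion of D: D consumed = 1ξ₁ = 0.358 × 816.1 → ξ₁ = 292.2 mol.
Yield of A: 1ξ₂ / 816.1 = 0.602 → ξ₂ = 491.3 mol.
Outlet amounts (n = n₀ + Σ ν·ξ):
  D: 816.1 − 1(292.2) = 523.9
  C: 0 + 2(292.2) − 1(491.3) = 93.04
  A: 0 + 1(491.3) = 491.3
Total out = 1108 mol; y_C = 93.04 / 1108 = 0.08395.

0.0839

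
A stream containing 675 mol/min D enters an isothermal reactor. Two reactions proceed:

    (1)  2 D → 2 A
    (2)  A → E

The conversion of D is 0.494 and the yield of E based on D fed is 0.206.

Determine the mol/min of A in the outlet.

194 mol/min

Conversion of D: D consumed = 2ξ₁ = 0.494 × 675 → ξ₁ = 166.7 mol/min.
Yield of E: 1ξ₂ / 675 = 0.206 → ξ₂ = 139 mol/min.
Outlet amounts (n = n₀ + Σ ν·ξ):
  D: 675 − 2(166.7) = 341.6
  A: 0 + 2(166.7) − 1(139) = 194.4
  E: 0 + 1(139) = 139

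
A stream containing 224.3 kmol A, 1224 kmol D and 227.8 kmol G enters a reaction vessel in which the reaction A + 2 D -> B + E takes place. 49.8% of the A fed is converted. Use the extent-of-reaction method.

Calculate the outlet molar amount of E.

112 kmol

A reacted = 0.498 × 224.3 = 111.7 kmol; ν_A = −1, so ξ = 111.7/1 = 111.7 kmol.
Outlet amounts (n = n₀ + ν ξ):
  A: 224.3 − 1(111.7) = 112.6
  D: 1224 − 2(111.7) = 1001
  B: 0 + 1(111.7) = 111.7
  E: 0 + 1(111.7) = 111.7
  G: 227.8 (inert)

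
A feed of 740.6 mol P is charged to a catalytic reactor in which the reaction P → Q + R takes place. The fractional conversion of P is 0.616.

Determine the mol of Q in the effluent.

P reacted = 0.616 × 740.6 = 456.2 mol; ν_P = −1, so ξ = 456.2/1 = 456.2 mol.
Outlet amounts (n = n₀ + ν ξ):
  P: 740.6 − 1(456.2) = 284.4
  Q: 0 + 1(456.2) = 456.2
  R: 0 + 1(456.2) = 456.2

456 mol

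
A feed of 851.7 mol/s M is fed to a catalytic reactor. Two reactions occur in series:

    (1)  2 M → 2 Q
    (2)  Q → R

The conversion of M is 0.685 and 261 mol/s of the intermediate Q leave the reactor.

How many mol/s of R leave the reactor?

322 mol/s

Conversion of M: M consumed = 2ξ₁ = 0.685 × 851.7 → ξ₁ = 291.7 mol/s.
Q balance: n_Q = 0 + 2ξ₁ − 1ξ₂ = 261 → ξ₂ = (2·291.7 − 261)/1 = 322.4 mol/s.
Outlet amounts (n = n₀ + Σ ν·ξ):
  M: 851.7 − 2(291.7) = 268.3
  Q: 0 + 2(291.7) − 1(322.4) = 261
  R: 0 + 1(322.4) = 322.4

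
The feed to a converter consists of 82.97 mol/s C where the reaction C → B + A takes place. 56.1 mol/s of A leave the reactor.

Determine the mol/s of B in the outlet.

For A: n = n₀ + 1ξ → 56.1 = 0 + 1ξ, giving ξ = 56.1 mol/s.
Outlet amounts (n = n₀ + ν ξ):
  C: 82.97 − 1(56.1) = 26.87
  B: 0 + 1(56.1) = 56.1
  A: 0 + 1(56.1) = 56.1

56.1 mol/s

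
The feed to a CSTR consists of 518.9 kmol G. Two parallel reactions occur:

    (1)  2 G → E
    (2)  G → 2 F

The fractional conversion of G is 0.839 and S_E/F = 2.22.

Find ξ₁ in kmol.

Conversion of G: G consumed = 0.839 × 518.9 = 435.4 kmol = 2ξ₁ + 1ξ₂.
Selectivity: 1ξ₁ / (2ξ₂) = 2.22 → ξ₁ = 4.44 ξ₂.
Substitute: (2·4.44 + 1) ξ₂ = 435.4 → ξ₂ = 44.06 kmol, ξ₁ = 195.6 kmol.
Outlet amounts (n = n₀ + Σ ν·ξ):
  G: 518.9 − 2(195.6) − 1(44.06) = 83.54
  E: 0 + 1(195.6) = 195.6
  F: 0 + 2(44.06) = 88.13

ξ₁ = 196 kmol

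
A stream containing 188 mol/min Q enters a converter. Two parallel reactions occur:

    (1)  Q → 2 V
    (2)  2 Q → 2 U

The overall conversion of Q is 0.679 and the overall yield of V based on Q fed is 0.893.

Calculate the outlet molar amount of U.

Yield of V: 2ξ₁ / 188 = 0.893 → ξ₁ = 83.94 mol/min.
Conversion of Q: 1ξ₁ + 2ξ₂ = 0.679 × 188 = 127.7 → ξ₂ = 21.86 mol/min.
Outlet amounts (n = n₀ + Σ ν·ξ):
  Q: 188 − 1(83.94) − 2(21.86) = 60.35
  V: 0 + 2(83.94) = 167.9
  U: 0 + 2(21.86) = 43.71

43.7 mol/min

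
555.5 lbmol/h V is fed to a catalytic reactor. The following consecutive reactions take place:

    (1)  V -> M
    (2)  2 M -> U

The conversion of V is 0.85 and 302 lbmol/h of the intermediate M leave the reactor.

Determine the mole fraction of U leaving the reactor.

0.181

Conversion of V: V consumed = 1ξ₁ = 0.85 × 555.5 → ξ₁ = 472.2 lbmol/h.
M balance: n_M = 0 + 1ξ₁ − 2ξ₂ = 302 → ξ₂ = (1·472.2 − 302)/2 = 85.09 lbmol/h.
Outlet amounts (n = n₀ + Σ ν·ξ):
  V: 555.5 − 1(472.2) = 83.32
  M: 0 + 1(472.2) − 2(85.09) = 302
  U: 0 + 1(85.09) = 85.09
Total out = 470.4 lbmol/h; y_U = 85.09 / 470.4 = 0.1809.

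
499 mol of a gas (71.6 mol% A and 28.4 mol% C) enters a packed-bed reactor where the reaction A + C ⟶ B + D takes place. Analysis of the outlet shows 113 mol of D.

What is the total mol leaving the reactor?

499 mol

For D: n = n₀ + 1ξ → 113 = 0 + 1ξ, giving ξ = 113 mol.
Outlet amounts (n = n₀ + ν ξ):
  A: 357.3 − 1(113) = 244.3
  C: 141.7 − 1(113) = 28.72
  B: 0 + 1(113) = 113
  D: 0 + 1(113) = 113
Total out = 244.3 + 28.72 + 113 + 113 = 499 mol.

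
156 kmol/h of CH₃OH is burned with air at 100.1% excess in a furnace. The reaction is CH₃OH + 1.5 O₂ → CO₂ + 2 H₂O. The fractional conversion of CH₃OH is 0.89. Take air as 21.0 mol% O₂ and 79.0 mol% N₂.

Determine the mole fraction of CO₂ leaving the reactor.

0.0566

Stoichiometric O₂ = 1.5 × 156 = 234 kmol/h; O₂ fed = 234 × 2.001 = 468.2 kmol/h.
N₂ fed = 468.2 × 79/21 = 1761 kmol/h.
Fuel reacted = 0.89 × 156 → ξ = 138.8 kmol/h.
Outlet (n = n₀ + ν ξ):
  CH₃OH: 156 − 1(138.8) = 17.16
  O₂: 468.2 − 1.5(138.8) = 260
  N₂: 1761 (inert)
  CO₂: 0 + 1(138.8) = 138.8
  H₂O: 0 + 2(138.8) = 277.7
Total out = 2455 kmol/h; y_CO₂ = 138.8 / 2455 = 0.05655.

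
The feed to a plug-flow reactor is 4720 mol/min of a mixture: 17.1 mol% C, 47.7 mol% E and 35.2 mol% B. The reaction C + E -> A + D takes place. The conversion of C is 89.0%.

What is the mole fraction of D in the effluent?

C reacted = 0.89 × 807.1 = 718.3 mol/min; ν_C = −1, so ξ = 718.3/1 = 718.3 mol/min.
Outlet amounts (n = n₀ + ν ξ):
  C: 807.1 − 1(718.3) = 88.78
  E: 2251 − 1(718.3) = 1533
  A: 0 + 1(718.3) = 718.3
  D: 0 + 1(718.3) = 718.3
  B: 1661 (inert)
Total out = 4720 mol/min; y_D = 718.3 / 4720 = 0.1522.

0.152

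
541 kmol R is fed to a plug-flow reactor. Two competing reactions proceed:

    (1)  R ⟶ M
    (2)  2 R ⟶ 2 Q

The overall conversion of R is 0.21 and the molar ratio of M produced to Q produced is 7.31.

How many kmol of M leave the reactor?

99.9 kmol

Conversion of R: R consumed = 0.21 × 541 = 113.6 kmol = 1ξ₁ + 2ξ₂.
Selectivity: 1ξ₁ / (2ξ₂) = 7.31 → ξ₁ = 14.62 ξ₂.
Substitute: (1·14.62 + 2) ξ₂ = 113.6 → ξ₂ = 6.836 kmol, ξ₁ = 99.94 kmol.
Outlet amounts (n = n₀ + Σ ν·ξ):
  R: 541 − 1(99.94) − 2(6.836) = 427.4
  M: 0 + 1(99.94) = 99.94
  Q: 0 + 2(6.836) = 13.67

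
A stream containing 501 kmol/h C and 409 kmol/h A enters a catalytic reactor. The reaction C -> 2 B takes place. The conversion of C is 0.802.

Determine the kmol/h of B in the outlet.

804 kmol/h

C reacted = 0.802 × 501 = 401.8 kmol/h; ν_C = −1, so ξ = 401.8/1 = 401.8 kmol/h.
Outlet amounts (n = n₀ + ν ξ):
  C: 501 − 1(401.8) = 99.2
  B: 0 + 2(401.8) = 803.6
  A: 409 (inert)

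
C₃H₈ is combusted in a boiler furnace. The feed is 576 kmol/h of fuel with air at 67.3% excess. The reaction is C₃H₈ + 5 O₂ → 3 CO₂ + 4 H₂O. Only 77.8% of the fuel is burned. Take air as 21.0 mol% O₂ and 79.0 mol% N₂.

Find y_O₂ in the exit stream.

0.108

Stoichiometric O₂ = 5 × 576 = 2880 kmol/h; O₂ fed = 2880 × 1.673 = 4818 kmol/h.
N₂ fed = 4818 × 79/21 = 18130 kmol/h.
Fuel reacted = 0.778 × 576 → ξ = 448.1 kmol/h.
Outlet (n = n₀ + ν ξ):
  C₃H₈: 576 − 1(448.1) = 127.9
  O₂: 4818 − 5(448.1) = 2578
  N₂: 18130 (inert)
  CO₂: 0 + 3(448.1) = 1344
  H₂O: 0 + 4(448.1) = 1793
Total out = 23970 kmol/h; y_O₂ = 2578 / 23970 = 0.1075.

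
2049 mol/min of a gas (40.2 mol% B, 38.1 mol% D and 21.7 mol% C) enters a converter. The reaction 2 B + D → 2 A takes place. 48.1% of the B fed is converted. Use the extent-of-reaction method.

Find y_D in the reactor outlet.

B reacted = 0.481 × 823.7 = 396.2 mol/min; ν_B = −2, so ξ = 396.2/2 = 198.1 mol/min.
Outlet amounts (n = n₀ + ν ξ):
  B: 823.7 − 2(198.1) = 427.5
  D: 780.7 − 1(198.1) = 582.6
  A: 0 + 2(198.1) = 396.2
  C: 444.6 (inert)
Total out = 1851 mol/min; y_D = 582.6 / 1851 = 0.3147.

0.315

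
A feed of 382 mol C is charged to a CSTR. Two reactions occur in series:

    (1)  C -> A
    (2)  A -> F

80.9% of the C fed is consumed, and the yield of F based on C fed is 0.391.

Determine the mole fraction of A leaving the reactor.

Conversion of C: C consumed = 1ξ₁ = 0.809 × 382 → ξ₁ = 309 mol.
Yield of F: 1ξ₂ / 382 = 0.391 → ξ₂ = 149.4 mol.
Outlet amounts (n = n₀ + Σ ν·ξ):
  C: 382 − 1(309) = 72.96
  A: 0 + 1(309) − 1(149.4) = 159.7
  F: 0 + 1(149.4) = 149.4
Total out = 382 mol; y_A = 159.7 / 382 = 0.418.

0.418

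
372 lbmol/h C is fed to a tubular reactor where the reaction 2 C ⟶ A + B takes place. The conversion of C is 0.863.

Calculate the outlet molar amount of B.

161 lbmol/h

C reacted = 0.863 × 372 = 321 lbmol/h; ν_C = −2, so ξ = 321/2 = 160.5 lbmol/h.
Outlet amounts (n = n₀ + ν ξ):
  C: 372 − 2(160.5) = 50.96
  A: 0 + 1(160.5) = 160.5
  B: 0 + 1(160.5) = 160.5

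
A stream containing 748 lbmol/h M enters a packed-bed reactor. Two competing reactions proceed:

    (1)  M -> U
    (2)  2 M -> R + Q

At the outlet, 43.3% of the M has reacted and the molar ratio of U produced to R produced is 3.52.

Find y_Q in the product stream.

Conversion of M: M consumed = 0.433 × 748 = 323.9 lbmol/h = 1ξ₁ + 2ξ₂.
Selectivity: 1ξ₁ / (1ξ₂) = 3.52 → ξ₁ = 3.52 ξ₂.
Substitute: (1·3.52 + 2) ξ₂ = 323.9 → ξ₂ = 58.67 lbmol/h, ξ₁ = 206.5 lbmol/h.
Outlet amounts (n = n₀ + Σ ν·ξ):
  M: 748 − 1(206.5) − 2(58.67) = 424.1
  U: 0 + 1(206.5) = 206.5
  R: 0 + 1(58.67) = 58.67
  Q: 0 + 1(58.67) = 58.67
Total out = 748 lbmol/h; y_Q = 58.67 / 748 = 0.07844.

0.0784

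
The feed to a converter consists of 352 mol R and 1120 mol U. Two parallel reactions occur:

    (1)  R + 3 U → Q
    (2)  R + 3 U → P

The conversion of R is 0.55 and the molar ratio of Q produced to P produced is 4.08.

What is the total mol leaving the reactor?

891 mol

Conversion of R: R consumed = 0.55 × 352 = 193.6 mol = 1ξ₁ + 1ξ₂.
Selectivity: 1ξ₁ / (1ξ₂) = 4.08 → ξ₁ = 4.08 ξ₂.
Substitute: (1·4.08 + 1) ξ₂ = 193.6 → ξ₂ = 38.11 mol, ξ₁ = 155.5 mol.
Outlet amounts (n = n₀ + Σ ν·ξ):
  R: 352 − 1(155.5) − 1(38.11) = 158.4
  U: 1120 − 3(155.5) − 3(38.11) = 539.2
  Q: 0 + 1(155.5) = 155.5
  P: 0 + 1(38.11) = 38.11
Total out = 158.4 + 539.2 + 155.5 + 38.11 = 891.2 mol.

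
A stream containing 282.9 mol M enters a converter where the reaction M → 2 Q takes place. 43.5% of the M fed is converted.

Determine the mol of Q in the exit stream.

M reacted = 0.435 × 282.9 = 123.1 mol; ν_M = −1, so ξ = 123.1/1 = 123.1 mol.
Outlet amounts (n = n₀ + ν ξ):
  M: 282.9 − 1(123.1) = 159.8
  Q: 0 + 2(123.1) = 246.1

246 mol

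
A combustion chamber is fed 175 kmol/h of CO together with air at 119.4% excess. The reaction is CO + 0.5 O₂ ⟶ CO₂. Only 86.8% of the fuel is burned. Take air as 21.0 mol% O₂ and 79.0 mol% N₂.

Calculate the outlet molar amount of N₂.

Stoichiometric O₂ = 0.5 × 175 = 87.5 kmol/h; O₂ fed = 87.5 × 2.194 = 192 kmol/h.
N₂ fed = 192 × 79/21 = 722.2 kmol/h.
Fuel reacted = 0.868 × 175 → ξ = 151.9 kmol/h.
Outlet (n = n₀ + ν ξ):
  CO: 175 − 1(151.9) = 23.1
  O₂: 192 − 0.5(151.9) = 116
  N₂: 722.2 (inert)
  CO₂: 0 + 1(151.9) = 151.9

722 kmol/h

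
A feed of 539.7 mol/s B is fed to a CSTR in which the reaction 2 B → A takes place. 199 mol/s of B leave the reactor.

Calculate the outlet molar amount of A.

170 mol/s

For B: n = n₀ − 2ξ → 199 = 539.7 − 2ξ, giving ξ = 170.4 mol/s.
Outlet amounts (n = n₀ + ν ξ):
  B: 539.7 − 2(170.4) = 199
  A: 0 + 1(170.4) = 170.4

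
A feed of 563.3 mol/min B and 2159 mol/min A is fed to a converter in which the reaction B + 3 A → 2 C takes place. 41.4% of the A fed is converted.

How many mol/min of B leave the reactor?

265 mol/min

A reacted = 0.414 × 2159 = 893.8 mol/min; ν_A = −3, so ξ = 893.8/3 = 297.9 mol/min.
Outlet amounts (n = n₀ + ν ξ):
  B: 563.3 − 1(297.9) = 265.4
  A: 2159 − 3(297.9) = 1265
  C: 0 + 2(297.9) = 595.9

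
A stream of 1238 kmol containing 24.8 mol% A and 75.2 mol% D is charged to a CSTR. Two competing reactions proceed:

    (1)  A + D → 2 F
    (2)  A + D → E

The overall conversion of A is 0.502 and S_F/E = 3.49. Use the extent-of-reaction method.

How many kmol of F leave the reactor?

196 kmol

Conversion of A: A consumed = 0.502 × 307 = 154.1 kmol = 1ξ₁ + 1ξ₂.
Selectivity: 2ξ₁ / (1ξ₂) = 3.49 → ξ₁ = 1.745 ξ₂.
Substitute: (1·1.745 + 1) ξ₂ = 154.1 → ξ₂ = 56.15 kmol, ξ₁ = 97.98 kmol.
Outlet amounts (n = n₀ + Σ ν·ξ):
  A: 307 − 1(97.98) − 1(56.15) = 152.9
  D: 931 − 1(97.98) − 1(56.15) = 776.8
  F: 0 + 2(97.98) = 196
  E: 0 + 1(56.15) = 56.15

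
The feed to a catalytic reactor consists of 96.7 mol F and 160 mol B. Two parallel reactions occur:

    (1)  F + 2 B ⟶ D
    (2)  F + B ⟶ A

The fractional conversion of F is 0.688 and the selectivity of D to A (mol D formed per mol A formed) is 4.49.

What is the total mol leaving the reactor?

136 mol

Conversion of F: F consumed = 0.688 × 96.7 = 66.53 mol = 1ξ₁ + 1ξ₂.
Selectivity: 1ξ₁ / (1ξ₂) = 4.49 → ξ₁ = 4.49 ξ₂.
Substitute: (1·4.49 + 1) ξ₂ = 66.53 → ξ₂ = 12.12 mol, ξ₁ = 54.41 mol.
Outlet amounts (n = n₀ + Σ ν·ξ):
  F: 96.7 − 1(54.41) − 1(12.12) = 30.17
  B: 160 − 2(54.41) − 1(12.12) = 39.06
  D: 0 + 1(54.41) = 54.41
  A: 0 + 1(12.12) = 12.12
Total out = 30.17 + 39.06 + 54.41 + 12.12 = 135.8 mol.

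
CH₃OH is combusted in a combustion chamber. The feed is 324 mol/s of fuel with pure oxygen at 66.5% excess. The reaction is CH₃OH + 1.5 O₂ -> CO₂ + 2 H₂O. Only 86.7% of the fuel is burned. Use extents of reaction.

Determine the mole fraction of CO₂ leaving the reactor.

Stoichiometric O₂ = 1.5 × 324 = 486 mol/s; O₂ fed = 486 × 1.665 = 809.2 mol/s.
Fuel reacted = 0.867 × 324 → ξ = 280.9 mol/s.
Outlet (n = n₀ + ν ξ):
  CH₃OH: 324 − 1(280.9) = 43.09
  O₂: 809.2 − 1.5(280.9) = 387.8
  CO₂: 0 + 1(280.9) = 280.9
  H₂O: 0 + 2(280.9) = 561.8
Total out = 1274 mol/s; y_CO₂ = 280.9 / 1274 = 0.2206.

0.221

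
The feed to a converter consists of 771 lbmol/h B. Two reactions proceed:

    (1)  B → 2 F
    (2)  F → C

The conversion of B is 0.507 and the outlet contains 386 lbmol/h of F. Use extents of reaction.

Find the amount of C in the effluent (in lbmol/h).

Conversion of B: B consumed = 1ξ₁ = 0.507 × 771 → ξ₁ = 390.9 lbmol/h.
F balance: n_F = 0 + 2ξ₁ − 1ξ₂ = 386 → ξ₂ = (2·390.9 − 386)/1 = 395.8 lbmol/h.
Outlet amounts (n = n₀ + Σ ν·ξ):
  B: 771 − 1(390.9) = 380.1
  F: 0 + 2(390.9) − 1(395.8) = 386
  C: 0 + 1(395.8) = 395.8

396 lbmol/h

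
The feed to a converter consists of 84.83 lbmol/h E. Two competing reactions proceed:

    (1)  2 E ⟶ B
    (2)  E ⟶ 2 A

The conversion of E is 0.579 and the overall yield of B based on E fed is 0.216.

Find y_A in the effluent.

Yield of B: 1ξ₁ / 84.83 = 0.216 → ξ₁ = 18.32 lbmol/h.
Conversion of E: 2ξ₁ + 1ξ₂ = 0.579 × 84.83 = 49.12 → ξ₂ = 12.47 lbmol/h.
Outlet amounts (n = n₀ + Σ ν·ξ):
  E: 84.83 − 2(18.32) − 1(12.47) = 35.71
  B: 0 + 1(18.32) = 18.32
  A: 0 + 2(12.47) = 24.94
Total out = 78.98 lbmol/h; y_A = 24.94 / 78.98 = 0.3158.

0.316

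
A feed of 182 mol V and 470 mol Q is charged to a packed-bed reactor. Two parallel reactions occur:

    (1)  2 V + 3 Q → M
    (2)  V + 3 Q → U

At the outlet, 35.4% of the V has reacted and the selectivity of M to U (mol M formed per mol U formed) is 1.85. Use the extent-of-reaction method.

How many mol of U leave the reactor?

Conversion of V: V consumed = 0.354 × 182 = 64.43 mol = 2ξ₁ + 1ξ₂.
Selectivity: 1ξ₁ / (1ξ₂) = 1.85 → ξ₁ = 1.85 ξ₂.
Substitute: (2·1.85 + 1) ξ₂ = 64.43 → ξ₂ = 13.71 mol, ξ₁ = 25.36 mol.
Outlet amounts (n = n₀ + Σ ν·ξ):
  V: 182 − 2(25.36) − 1(13.71) = 117.6
  Q: 470 − 3(25.36) − 3(13.71) = 352.8
  M: 0 + 1(25.36) = 25.36
  U: 0 + 1(13.71) = 13.71

13.7 mol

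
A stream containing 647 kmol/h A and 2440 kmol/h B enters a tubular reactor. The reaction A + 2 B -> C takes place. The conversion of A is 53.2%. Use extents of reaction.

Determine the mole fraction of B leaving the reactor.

A reacted = 0.532 × 647 = 344.2 kmol/h; ν_A = −1, so ξ = 344.2/1 = 344.2 kmol/h.
Outlet amounts (n = n₀ + ν ξ):
  A: 647 − 1(344.2) = 302.8
  B: 2440 − 2(344.2) = 1752
  C: 0 + 1(344.2) = 344.2
Total out = 2399 kmol/h; y_B = 1752 / 2399 = 0.7303.

0.73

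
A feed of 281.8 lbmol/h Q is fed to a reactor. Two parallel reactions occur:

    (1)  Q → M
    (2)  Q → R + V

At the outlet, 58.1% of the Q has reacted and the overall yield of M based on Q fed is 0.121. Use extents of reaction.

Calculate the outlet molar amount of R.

130 lbmol/h

Yield of M: 1ξ₁ / 281.8 = 0.121 → ξ₁ = 34.1 lbmol/h.
Conversion of Q: 1ξ₁ + 1ξ₂ = 0.581 × 281.8 = 163.7 → ξ₂ = 129.6 lbmol/h.
Outlet amounts (n = n₀ + Σ ν·ξ):
  Q: 281.8 − 1(34.1) − 1(129.6) = 118.1
  M: 0 + 1(34.1) = 34.1
  R: 0 + 1(129.6) = 129.6
  V: 0 + 1(129.6) = 129.6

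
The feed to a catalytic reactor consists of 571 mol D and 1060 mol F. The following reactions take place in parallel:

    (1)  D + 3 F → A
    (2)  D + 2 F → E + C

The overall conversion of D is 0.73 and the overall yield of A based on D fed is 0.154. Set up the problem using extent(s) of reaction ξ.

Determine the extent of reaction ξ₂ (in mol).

Yield of A: 1ξ₁ / 571 = 0.154 → ξ₁ = 87.93 mol.
Conversion of D: 1ξ₁ + 1ξ₂ = 0.73 × 571 = 416.8 → ξ₂ = 328.9 mol.
Outlet amounts (n = n₀ + Σ ν·ξ):
  D: 571 − 1(87.93) − 1(328.9) = 154.2
  F: 1060 − 3(87.93) − 2(328.9) = 138.4
  A: 0 + 1(87.93) = 87.93
  E: 0 + 1(328.9) = 328.9
  C: 0 + 1(328.9) = 328.9

ξ₂ = 329 mol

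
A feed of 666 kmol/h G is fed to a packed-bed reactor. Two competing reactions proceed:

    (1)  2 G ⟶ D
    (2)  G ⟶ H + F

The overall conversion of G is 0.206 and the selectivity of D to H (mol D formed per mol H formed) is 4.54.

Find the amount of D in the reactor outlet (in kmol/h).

61.8 kmol/h

Conversion of G: G consumed = 0.206 × 666 = 137.2 kmol/h = 2ξ₁ + 1ξ₂.
Selectivity: 1ξ₁ / (1ξ₂) = 4.54 → ξ₁ = 4.54 ξ₂.
Substitute: (2·4.54 + 1) ξ₂ = 137.2 → ξ₂ = 13.61 kmol/h, ξ₁ = 61.79 kmol/h.
Outlet amounts (n = n₀ + Σ ν·ξ):
  G: 666 − 2(61.79) − 1(13.61) = 528.8
  D: 0 + 1(61.79) = 61.79
  H: 0 + 1(13.61) = 13.61
  F: 0 + 1(13.61) = 13.61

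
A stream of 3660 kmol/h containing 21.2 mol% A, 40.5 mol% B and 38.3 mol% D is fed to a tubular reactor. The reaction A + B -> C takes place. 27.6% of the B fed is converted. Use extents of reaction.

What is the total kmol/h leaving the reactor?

3250 kmol/h

B reacted = 0.276 × 1482 = 409.1 kmol/h; ν_B = −1, so ξ = 409.1/1 = 409.1 kmol/h.
Outlet amounts (n = n₀ + ν ξ):
  A: 775.9 − 1(409.1) = 366.8
  B: 1482 − 1(409.1) = 1073
  C: 0 + 1(409.1) = 409.1
  D: 1402 (inert)
Total out = 366.8 + 1073 + 409.1 + 1402 = 3251 kmol/h.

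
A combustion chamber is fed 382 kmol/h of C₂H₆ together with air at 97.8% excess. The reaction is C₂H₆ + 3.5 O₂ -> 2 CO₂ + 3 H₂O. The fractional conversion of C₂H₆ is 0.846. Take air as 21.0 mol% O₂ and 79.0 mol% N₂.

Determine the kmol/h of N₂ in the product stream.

9950 kmol/h

Stoichiometric O₂ = 3.5 × 382 = 1337 kmol/h; O₂ fed = 1337 × 1.978 = 2645 kmol/h.
N₂ fed = 2645 × 79/21 = 9949 kmol/h.
Fuel reacted = 0.846 × 382 → ξ = 323.2 kmol/h.
Outlet (n = n₀ + ν ξ):
  C₂H₆: 382 − 1(323.2) = 58.83
  O₂: 2645 − 3.5(323.2) = 1513
  N₂: 9949 (inert)
  CO₂: 0 + 2(323.2) = 646.3
  H₂O: 0 + 3(323.2) = 969.5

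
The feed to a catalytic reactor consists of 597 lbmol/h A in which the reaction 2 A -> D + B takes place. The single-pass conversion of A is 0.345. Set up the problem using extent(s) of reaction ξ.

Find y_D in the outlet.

0.172

A reacted = 0.345 × 597 = 206 lbmol/h; ν_A = −2, so ξ = 206/2 = 103 lbmol/h.
Outlet amounts (n = n₀ + ν ξ):
  A: 597 − 2(103) = 391
  D: 0 + 1(103) = 103
  B: 0 + 1(103) = 103
Total out = 597 lbmol/h; y_D = 103 / 597 = 0.1725.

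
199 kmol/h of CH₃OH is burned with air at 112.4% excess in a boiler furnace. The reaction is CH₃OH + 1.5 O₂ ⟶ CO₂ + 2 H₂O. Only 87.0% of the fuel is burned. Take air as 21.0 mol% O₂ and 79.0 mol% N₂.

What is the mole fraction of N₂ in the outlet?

0.722

Stoichiometric O₂ = 1.5 × 199 = 298.5 kmol/h; O₂ fed = 298.5 × 2.124 = 634 kmol/h.
N₂ fed = 634 × 79/21 = 2385 kmol/h.
Fuel reacted = 0.87 × 199 → ξ = 173.1 kmol/h.
Outlet (n = n₀ + ν ξ):
  CH₃OH: 199 − 1(173.1) = 25.87
  O₂: 634 − 1.5(173.1) = 374.3
  N₂: 2385 (inert)
  CO₂: 0 + 1(173.1) = 173.1
  H₂O: 0 + 2(173.1) = 346.3
Total out = 3305 kmol/h; y_N₂ = 2385 / 3305 = 0.7217.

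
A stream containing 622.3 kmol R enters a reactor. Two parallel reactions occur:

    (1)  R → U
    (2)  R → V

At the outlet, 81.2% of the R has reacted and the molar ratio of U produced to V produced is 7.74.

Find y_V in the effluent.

Conversion of R: R consumed = 0.812 × 622.3 = 505.3 kmol = 1ξ₁ + 1ξ₂.
Selectivity: 1ξ₁ / (1ξ₂) = 7.74 → ξ₁ = 7.74 ξ₂.
Substitute: (1·7.74 + 1) ξ₂ = 505.3 → ξ₂ = 57.82 kmol, ξ₁ = 447.5 kmol.
Outlet amounts (n = n₀ + Σ ν·ξ):
  R: 622.3 − 1(447.5) − 1(57.82) = 117
  U: 0 + 1(447.5) = 447.5
  V: 0 + 1(57.82) = 57.82
Total out = 622.3 kmol; y_V = 57.82 / 622.3 = 0.09291.

0.0929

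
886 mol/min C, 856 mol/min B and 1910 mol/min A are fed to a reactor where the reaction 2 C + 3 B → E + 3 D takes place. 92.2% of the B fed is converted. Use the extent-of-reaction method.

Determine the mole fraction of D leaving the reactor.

B reacted = 0.922 × 856 = 789.2 mol/min; ν_B = −3, so ξ = 789.2/3 = 263.1 mol/min.
Outlet amounts (n = n₀ + ν ξ):
  C: 886 − 2(263.1) = 359.8
  B: 856 − 3(263.1) = 66.77
  E: 0 + 1(263.1) = 263.1
  D: 0 + 3(263.1) = 789.2
  A: 1910 (inert)
Total out = 3389 mol/min; y_D = 789.2 / 3389 = 0.2329.

0.233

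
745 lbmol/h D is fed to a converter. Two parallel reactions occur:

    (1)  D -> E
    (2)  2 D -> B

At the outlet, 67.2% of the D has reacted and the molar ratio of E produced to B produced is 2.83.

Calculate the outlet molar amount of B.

Conversion of D: D consumed = 0.672 × 745 = 500.6 lbmol/h = 1ξ₁ + 2ξ₂.
Selectivity: 1ξ₁ / (1ξ₂) = 2.83 → ξ₁ = 2.83 ξ₂.
Substitute: (1·2.83 + 2) ξ₂ = 500.6 → ξ₂ = 103.7 lbmol/h, ξ₁ = 293.3 lbmol/h.
Outlet amounts (n = n₀ + Σ ν·ξ):
  D: 745 − 1(293.3) − 2(103.7) = 244.4
  E: 0 + 1(293.3) = 293.3
  B: 0 + 1(103.7) = 103.7

104 lbmol/h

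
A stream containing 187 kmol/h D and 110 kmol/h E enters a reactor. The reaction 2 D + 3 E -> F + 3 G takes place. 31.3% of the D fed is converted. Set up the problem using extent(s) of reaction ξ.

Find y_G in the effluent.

D reacted = 0.313 × 187 = 58.53 kmol/h; ν_D = −2, so ξ = 58.53/2 = 29.27 kmol/h.
Outlet amounts (n = n₀ + ν ξ):
  D: 187 − 2(29.27) = 128.5
  E: 110 − 3(29.27) = 22.2
  F: 0 + 1(29.27) = 29.27
  G: 0 + 3(29.27) = 87.8
Total out = 267.7 kmol/h; y_G = 87.8 / 267.7 = 0.3279.

0.328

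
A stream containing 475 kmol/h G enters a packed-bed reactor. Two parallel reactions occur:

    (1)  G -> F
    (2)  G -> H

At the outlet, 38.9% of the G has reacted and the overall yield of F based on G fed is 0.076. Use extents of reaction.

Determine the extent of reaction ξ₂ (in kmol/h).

ξ₂ = 149 kmol/h

Yield of F: 1ξ₁ / 475 = 0.076 → ξ₁ = 36.1 kmol/h.
Conversion of G: 1ξ₁ + 1ξ₂ = 0.389 × 475 = 184.8 → ξ₂ = 148.7 kmol/h.
Outlet amounts (n = n₀ + Σ ν·ξ):
  G: 475 − 1(36.1) − 1(148.7) = 290.2
  F: 0 + 1(36.1) = 36.1
  H: 0 + 1(148.7) = 148.7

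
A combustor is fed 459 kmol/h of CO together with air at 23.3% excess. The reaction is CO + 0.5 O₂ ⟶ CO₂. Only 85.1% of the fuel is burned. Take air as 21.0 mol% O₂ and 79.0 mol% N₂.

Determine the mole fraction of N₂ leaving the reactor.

0.661

Stoichiometric O₂ = 0.5 × 459 = 229.5 kmol/h; O₂ fed = 229.5 × 1.233 = 283 kmol/h.
N₂ fed = 283 × 79/21 = 1065 kmol/h.
Fuel reacted = 0.851 × 459 → ξ = 390.6 kmol/h.
Outlet (n = n₀ + ν ξ):
  CO: 459 − 1(390.6) = 68.39
  O₂: 283 − 0.5(390.6) = 87.67
  N₂: 1065 (inert)
  CO₂: 0 + 1(390.6) = 390.6
Total out = 1611 kmol/h; y_N₂ = 1065 / 1611 = 0.6607.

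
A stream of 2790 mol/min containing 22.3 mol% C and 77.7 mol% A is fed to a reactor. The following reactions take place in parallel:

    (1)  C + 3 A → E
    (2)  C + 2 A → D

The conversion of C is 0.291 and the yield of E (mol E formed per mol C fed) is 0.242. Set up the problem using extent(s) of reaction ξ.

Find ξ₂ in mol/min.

ξ₂ = 30.5 mol/min

Yield of E: 1ξ₁ / 622.2 = 0.242 → ξ₁ = 150.6 mol/min.
Conversion of C: 1ξ₁ + 1ξ₂ = 0.291 × 622.2 = 181.1 → ξ₂ = 30.49 mol/min.
Outlet amounts (n = n₀ + Σ ν·ξ):
  C: 622.2 − 1(150.6) − 1(30.49) = 441.1
  A: 2168 − 3(150.6) − 2(30.49) = 1655
  E: 0 + 1(150.6) = 150.6
  D: 0 + 1(30.49) = 30.49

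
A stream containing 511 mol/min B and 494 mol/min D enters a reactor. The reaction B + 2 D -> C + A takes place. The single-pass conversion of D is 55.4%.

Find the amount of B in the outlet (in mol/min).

D reacted = 0.554 × 494 = 273.7 mol/min; ν_D = −2, so ξ = 273.7/2 = 136.8 mol/min.
Outlet amounts (n = n₀ + ν ξ):
  B: 511 − 1(136.8) = 374.2
  D: 494 − 2(136.8) = 220.3
  C: 0 + 1(136.8) = 136.8
  A: 0 + 1(136.8) = 136.8

374 mol/min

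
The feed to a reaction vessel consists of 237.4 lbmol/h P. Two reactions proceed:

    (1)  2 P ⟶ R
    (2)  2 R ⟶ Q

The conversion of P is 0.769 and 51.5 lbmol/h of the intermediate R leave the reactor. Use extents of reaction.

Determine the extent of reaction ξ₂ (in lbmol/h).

Conversion of P: P consumed = 2ξ₁ = 0.769 × 237.4 → ξ₁ = 91.28 lbmol/h.
R balance: n_R = 0 + 1ξ₁ − 2ξ₂ = 51.5 → ξ₂ = (1·91.28 − 51.5)/2 = 19.89 lbmol/h.
Outlet amounts (n = n₀ + Σ ν·ξ):
  P: 237.4 − 2(91.28) = 54.84
  R: 0 + 1(91.28) − 2(19.89) = 51.5
  Q: 0 + 1(19.89) = 19.89

ξ₂ = 19.9 lbmol/h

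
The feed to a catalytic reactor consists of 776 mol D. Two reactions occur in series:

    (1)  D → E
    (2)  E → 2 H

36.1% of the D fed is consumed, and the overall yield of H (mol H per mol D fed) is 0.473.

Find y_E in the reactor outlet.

0.101

Conversion of D: D consumed = 1ξ₁ = 0.361 × 776 → ξ₁ = 280.1 mol.
Yield of H: 2ξ₂ / 776 = 0.473 → ξ₂ = 183.5 mol.
Outlet amounts (n = n₀ + Σ ν·ξ):
  D: 776 − 1(280.1) = 495.9
  E: 0 + 1(280.1) − 1(183.5) = 96.61
  H: 0 + 2(183.5) = 367
Total out = 959.5 mol; y_E = 96.61 / 959.5 = 0.1007.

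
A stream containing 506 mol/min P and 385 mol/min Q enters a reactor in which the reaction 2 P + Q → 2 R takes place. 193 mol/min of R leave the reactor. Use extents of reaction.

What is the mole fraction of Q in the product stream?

0.363

For R: n = n₀ + 2ξ → 193 = 0 + 2ξ, giving ξ = 96.5 mol/min.
Outlet amounts (n = n₀ + ν ξ):
  P: 506 − 2(96.5) = 313
  Q: 385 − 1(96.5) = 288.5
  R: 0 + 2(96.5) = 193
Total out = 794.5 mol/min; y_Q = 288.5 / 794.5 = 0.3631.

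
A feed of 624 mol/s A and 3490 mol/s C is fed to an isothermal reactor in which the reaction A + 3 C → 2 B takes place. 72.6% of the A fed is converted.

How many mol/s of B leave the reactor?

A reacted = 0.726 × 624 = 453 mol/s; ν_A = −1, so ξ = 453/1 = 453 mol/s.
Outlet amounts (n = n₀ + ν ξ):
  A: 624 − 1(453) = 171
  C: 3490 − 3(453) = 2131
  B: 0 + 2(453) = 906

906 mol/s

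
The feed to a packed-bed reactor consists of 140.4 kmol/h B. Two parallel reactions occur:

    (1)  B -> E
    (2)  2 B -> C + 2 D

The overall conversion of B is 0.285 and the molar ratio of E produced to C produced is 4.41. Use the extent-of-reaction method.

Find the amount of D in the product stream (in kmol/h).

12.5 kmol/h

Conversion of B: B consumed = 0.285 × 140.4 = 40.01 kmol/h = 1ξ₁ + 2ξ₂.
Selectivity: 1ξ₁ / (1ξ₂) = 4.41 → ξ₁ = 4.41 ξ₂.
Substitute: (1·4.41 + 2) ξ₂ = 40.01 → ξ₂ = 6.242 kmol/h, ξ₁ = 27.53 kmol/h.
Outlet amounts (n = n₀ + Σ ν·ξ):
  B: 140.4 − 1(27.53) − 2(6.242) = 100.4
  E: 0 + 1(27.53) = 27.53
  C: 0 + 1(6.242) = 6.242
  D: 0 + 2(6.242) = 12.48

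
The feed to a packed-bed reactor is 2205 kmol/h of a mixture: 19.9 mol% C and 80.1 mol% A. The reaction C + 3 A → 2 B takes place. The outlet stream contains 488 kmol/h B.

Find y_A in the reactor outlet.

For B: n = n₀ + 2ξ → 488 = 0 + 2ξ, giving ξ = 244 kmol/h.
Outlet amounts (n = n₀ + ν ξ):
  C: 438.8 − 1(244) = 194.8
  A: 1766 − 3(244) = 1034
  B: 0 + 2(244) = 488
Total out = 1717 kmol/h; y_A = 1034 / 1717 = 0.6023.

0.602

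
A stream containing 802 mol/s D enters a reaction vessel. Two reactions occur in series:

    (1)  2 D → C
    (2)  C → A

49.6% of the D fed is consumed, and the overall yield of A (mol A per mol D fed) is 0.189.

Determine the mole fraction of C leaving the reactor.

0.0785

Conversion of D: D consumed = 2ξ₁ = 0.496 × 802 → ξ₁ = 198.9 mol/s.
Yield of A: 1ξ₂ / 802 = 0.189 → ξ₂ = 151.6 mol/s.
Outlet amounts (n = n₀ + Σ ν·ξ):
  D: 802 − 2(198.9) = 404.2
  C: 0 + 1(198.9) − 1(151.6) = 47.32
  A: 0 + 1(151.6) = 151.6
Total out = 603.1 mol/s; y_C = 47.32 / 603.1 = 0.07846.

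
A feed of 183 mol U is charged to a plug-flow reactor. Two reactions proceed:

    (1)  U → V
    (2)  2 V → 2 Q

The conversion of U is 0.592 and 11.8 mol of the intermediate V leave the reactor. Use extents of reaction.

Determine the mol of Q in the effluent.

Conversion of U: U consumed = 1ξ₁ = 0.592 × 183 → ξ₁ = 108.3 mol.
V balance: n_V = 0 + 1ξ₁ − 2ξ₂ = 11.8 → ξ₂ = (1·108.3 − 11.8)/2 = 48.27 mol.
Outlet amounts (n = n₀ + Σ ν·ξ):
  U: 183 − 1(108.3) = 74.66
  V: 0 + 1(108.3) − 2(48.27) = 11.8
  Q: 0 + 2(48.27) = 96.54

96.5 mol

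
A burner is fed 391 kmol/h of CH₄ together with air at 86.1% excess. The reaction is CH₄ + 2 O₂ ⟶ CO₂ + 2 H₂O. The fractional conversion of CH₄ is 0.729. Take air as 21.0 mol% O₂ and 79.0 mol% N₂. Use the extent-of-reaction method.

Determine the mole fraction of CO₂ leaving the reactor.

0.0389

Stoichiometric O₂ = 2 × 391 = 782 kmol/h; O₂ fed = 782 × 1.861 = 1455 kmol/h.
N₂ fed = 1455 × 79/21 = 5475 kmol/h.
Fuel reacted = 0.729 × 391 → ξ = 285 kmol/h.
Outlet (n = n₀ + ν ξ):
  CH₄: 391 − 1(285) = 106
  O₂: 1455 − 2(285) = 885.2
  N₂: 5475 (inert)
  CO₂: 0 + 1(285) = 285
  H₂O: 0 + 2(285) = 570.1
Total out = 7321 kmol/h; y_CO₂ = 285 / 7321 = 0.03893.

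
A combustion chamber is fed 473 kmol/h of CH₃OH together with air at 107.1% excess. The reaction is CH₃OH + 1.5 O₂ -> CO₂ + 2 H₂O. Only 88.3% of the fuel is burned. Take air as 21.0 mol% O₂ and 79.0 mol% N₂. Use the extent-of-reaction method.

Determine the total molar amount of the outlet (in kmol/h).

7680 kmol/h

Stoichiometric O₂ = 1.5 × 473 = 709.5 kmol/h; O₂ fed = 709.5 × 2.071 = 1469 kmol/h.
N₂ fed = 1469 × 79/21 = 5528 kmol/h.
Fuel reacted = 0.883 × 473 → ξ = 417.7 kmol/h.
Outlet (n = n₀ + ν ξ):
  CH₃OH: 473 − 1(417.7) = 55.34
  O₂: 1469 − 1.5(417.7) = 842.9
  N₂: 5528 (inert)
  CO₂: 0 + 1(417.7) = 417.7
  H₂O: 0 + 2(417.7) = 835.3
Total out = 55.34 + 842.9 + 5528 + 417.7 + 835.3 = 7679 kmol/h.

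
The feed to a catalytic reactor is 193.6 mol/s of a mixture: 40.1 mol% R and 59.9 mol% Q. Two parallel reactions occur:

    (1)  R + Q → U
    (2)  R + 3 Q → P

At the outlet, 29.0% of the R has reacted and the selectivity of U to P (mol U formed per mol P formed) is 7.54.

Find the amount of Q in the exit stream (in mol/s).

88.2 mol/s

Conversion of R: R consumed = 0.29 × 77.63 = 22.51 mol/s = 1ξ₁ + 1ξ₂.
Selectivity: 1ξ₁ / (1ξ₂) = 7.54 → ξ₁ = 7.54 ξ₂.
Substitute: (1·7.54 + 1) ξ₂ = 22.51 → ξ₂ = 2.636 mol/s, ξ₁ = 19.88 mol/s.
Outlet amounts (n = n₀ + Σ ν·ξ):
  R: 77.63 − 1(19.88) − 1(2.636) = 55.12
  Q: 116 − 1(19.88) − 3(2.636) = 88.18
  U: 0 + 1(19.88) = 19.88
  P: 0 + 1(2.636) = 2.636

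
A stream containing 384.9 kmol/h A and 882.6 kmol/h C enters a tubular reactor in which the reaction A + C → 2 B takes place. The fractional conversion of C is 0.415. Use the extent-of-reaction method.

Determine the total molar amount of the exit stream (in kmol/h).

C reacted = 0.415 × 882.6 = 366.3 kmol/h; ν_C = −1, so ξ = 366.3/1 = 366.3 kmol/h.
Outlet amounts (n = n₀ + ν ξ):
  A: 384.9 − 1(366.3) = 18.62
  C: 882.6 − 1(366.3) = 516.3
  B: 0 + 2(366.3) = 732.6
Total out = 18.62 + 516.3 + 732.6 = 1268 kmol/h.

1270 kmol/h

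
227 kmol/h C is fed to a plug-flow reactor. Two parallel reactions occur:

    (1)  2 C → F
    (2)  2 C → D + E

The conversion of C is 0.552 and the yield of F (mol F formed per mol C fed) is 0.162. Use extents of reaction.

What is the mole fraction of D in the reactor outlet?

0.136

Yield of F: 1ξ₁ / 227 = 0.162 → ξ₁ = 36.77 kmol/h.
Conversion of C: 2ξ₁ + 2ξ₂ = 0.552 × 227 = 125.3 → ξ₂ = 25.88 kmol/h.
Outlet amounts (n = n₀ + Σ ν·ξ):
  C: 227 − 2(36.77) − 2(25.88) = 101.7
  F: 0 + 1(36.77) = 36.77
  D: 0 + 1(25.88) = 25.88
  E: 0 + 1(25.88) = 25.88
Total out = 190.2 kmol/h; y_D = 25.88 / 190.2 = 0.136.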